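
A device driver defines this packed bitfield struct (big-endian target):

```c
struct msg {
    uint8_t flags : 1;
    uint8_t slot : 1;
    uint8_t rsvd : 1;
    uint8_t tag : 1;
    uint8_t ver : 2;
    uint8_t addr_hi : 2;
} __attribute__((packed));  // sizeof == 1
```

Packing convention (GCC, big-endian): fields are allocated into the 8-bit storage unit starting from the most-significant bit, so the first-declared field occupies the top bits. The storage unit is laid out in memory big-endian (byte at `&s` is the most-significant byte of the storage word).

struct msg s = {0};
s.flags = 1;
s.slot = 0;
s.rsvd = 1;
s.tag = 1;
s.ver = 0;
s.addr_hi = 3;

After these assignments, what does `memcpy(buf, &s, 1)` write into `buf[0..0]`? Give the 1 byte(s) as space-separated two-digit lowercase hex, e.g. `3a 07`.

flags (1b) val=1 bits=0x1 at bit 7: 0x80
slot (1b) val=0 bits=0x0 at bit 6: 0x80
rsvd (1b) val=1 bits=0x1 at bit 5: 0xa0
tag (1b) val=1 bits=0x1 at bit 4: 0xb0
ver (2b) val=0 bits=0x0 at bit 2: 0xb0
addr_hi (2b) val=3 bits=0x3 at bit 0: 0xb3
word = 0xb3 → big-endian bytes:
  [0]=0xb3

b3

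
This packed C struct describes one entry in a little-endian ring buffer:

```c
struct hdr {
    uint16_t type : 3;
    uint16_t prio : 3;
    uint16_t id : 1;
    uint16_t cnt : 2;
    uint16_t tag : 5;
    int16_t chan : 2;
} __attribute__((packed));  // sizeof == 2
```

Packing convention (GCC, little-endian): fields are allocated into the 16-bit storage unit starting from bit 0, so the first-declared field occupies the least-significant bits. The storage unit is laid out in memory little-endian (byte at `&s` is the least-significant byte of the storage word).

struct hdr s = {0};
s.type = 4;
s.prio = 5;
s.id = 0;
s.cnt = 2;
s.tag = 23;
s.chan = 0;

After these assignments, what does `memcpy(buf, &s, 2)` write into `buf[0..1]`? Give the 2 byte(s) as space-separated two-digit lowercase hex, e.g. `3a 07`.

2c 2f

type:3 = 4 → 0x4 << 0 → word 0x0004
prio:3 = 5 → 0x5 << 3 → word 0x002c
id:1 = 0 → 0x0 << 6 → word 0x002c
cnt:2 = 2 → 0x2 << 7 → word 0x012c
tag:5 = 23 → 0x17 << 9 → word 0x2f2c
chan:2 = 0 → 0x0 << 14 → word 0x2f2c
word = 0x2f2c → little-endian bytes:
  [0]=0x2c  [1]=0x2f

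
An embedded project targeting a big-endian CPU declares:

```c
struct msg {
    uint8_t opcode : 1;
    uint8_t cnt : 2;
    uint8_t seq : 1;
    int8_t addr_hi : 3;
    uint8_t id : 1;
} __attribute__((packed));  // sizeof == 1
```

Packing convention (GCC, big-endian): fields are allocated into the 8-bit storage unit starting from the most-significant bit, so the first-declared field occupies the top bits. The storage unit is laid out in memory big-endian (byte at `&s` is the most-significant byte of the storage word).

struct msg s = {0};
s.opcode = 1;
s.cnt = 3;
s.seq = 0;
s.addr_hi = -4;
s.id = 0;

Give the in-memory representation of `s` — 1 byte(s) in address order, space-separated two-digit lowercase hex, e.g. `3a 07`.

e8

opcode:1 = 1 → 0x1 << 7 → word 0x80
cnt:2 = 3 → 0x3 << 5 → word 0xe0
seq:1 = 0 → 0x0 << 4 → word 0xe0
addr_hi:3 = -4 → 0x4 << 1 → word 0xe8
id:1 = 0 → 0x0 << 0 → word 0xe8
word = 0xe8 → big-endian bytes:
  [0]=0xe8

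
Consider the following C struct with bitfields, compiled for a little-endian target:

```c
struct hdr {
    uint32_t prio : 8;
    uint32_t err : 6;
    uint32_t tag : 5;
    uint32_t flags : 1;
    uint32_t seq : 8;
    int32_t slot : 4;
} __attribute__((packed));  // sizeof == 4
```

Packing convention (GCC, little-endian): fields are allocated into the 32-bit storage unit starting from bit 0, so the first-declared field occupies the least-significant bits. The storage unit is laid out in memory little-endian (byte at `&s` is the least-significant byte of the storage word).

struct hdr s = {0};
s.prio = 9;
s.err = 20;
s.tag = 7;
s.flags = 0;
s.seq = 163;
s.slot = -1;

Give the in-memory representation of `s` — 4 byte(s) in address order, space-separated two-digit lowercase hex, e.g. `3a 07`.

09 d4 31 fa

[0+:8] prio=9 & 0xff = 0x9; word=0x00000009
[8+:6] err=20 & 0x3f = 0x14; word=0x00001409
[14+:5] tag=7 & 0x1f = 0x7; word=0x0001d409
[19+:1] flags=0 & 0x1 = 0x0; word=0x0001d409
[20+:8] seq=163 & 0xff = 0xa3; word=0x0a31d409
[28+:4] slot=-1 & 0xf = 0xf; word=0xfa31d409
word = 0xfa31d409 → little-endian bytes:
  [0]=0x09  [1]=0xd4  [2]=0x31  [3]=0xfa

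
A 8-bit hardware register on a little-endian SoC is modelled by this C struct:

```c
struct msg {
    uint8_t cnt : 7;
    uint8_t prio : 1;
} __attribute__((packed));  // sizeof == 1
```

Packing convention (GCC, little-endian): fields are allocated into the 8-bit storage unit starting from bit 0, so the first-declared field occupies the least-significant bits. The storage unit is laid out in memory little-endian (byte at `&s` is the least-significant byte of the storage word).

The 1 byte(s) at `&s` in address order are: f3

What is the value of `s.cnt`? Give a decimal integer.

115

[0]=0xf3 (little-endian) → word 0xf3
cnt [0+:7] = (word>>0) & 0x7f = 115  ←
prio [7+:1] = (word>>7) & 0x1 = 1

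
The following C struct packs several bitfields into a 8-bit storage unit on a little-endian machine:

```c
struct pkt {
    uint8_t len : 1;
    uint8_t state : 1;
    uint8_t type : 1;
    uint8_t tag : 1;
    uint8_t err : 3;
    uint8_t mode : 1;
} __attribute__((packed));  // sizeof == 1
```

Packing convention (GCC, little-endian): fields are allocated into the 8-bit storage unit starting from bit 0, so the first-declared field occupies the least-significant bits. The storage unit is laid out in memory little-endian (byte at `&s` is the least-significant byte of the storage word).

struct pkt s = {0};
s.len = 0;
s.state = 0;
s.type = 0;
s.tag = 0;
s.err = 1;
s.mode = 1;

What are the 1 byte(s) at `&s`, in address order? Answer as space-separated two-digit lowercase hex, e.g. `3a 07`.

len (1b) val=0 bits=0x0 at bit 0: 0x00
state (1b) val=0 bits=0x0 at bit 1: 0x00
type (1b) val=0 bits=0x0 at bit 2: 0x00
tag (1b) val=0 bits=0x0 at bit 3: 0x00
err (3b) val=1 bits=0x1 at bit 4: 0x10
mode (1b) val=1 bits=0x1 at bit 7: 0x90
word = 0x90 → little-endian bytes:
  [0]=0x90

90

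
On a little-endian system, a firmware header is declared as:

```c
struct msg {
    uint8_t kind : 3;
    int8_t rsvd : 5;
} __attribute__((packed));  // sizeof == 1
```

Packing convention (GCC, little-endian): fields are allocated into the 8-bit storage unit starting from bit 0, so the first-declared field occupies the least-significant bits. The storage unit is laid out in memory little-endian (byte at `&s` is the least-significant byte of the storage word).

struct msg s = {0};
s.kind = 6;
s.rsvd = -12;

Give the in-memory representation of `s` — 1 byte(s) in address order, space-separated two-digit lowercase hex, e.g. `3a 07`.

a6

kind (3b) val=6 bits=0x6 at bit 0: 0x06
rsvd (5b) val=-12 bits=0x14 at bit 3: 0xa6
word = 0xa6 → little-endian bytes:
  [0]=0xa6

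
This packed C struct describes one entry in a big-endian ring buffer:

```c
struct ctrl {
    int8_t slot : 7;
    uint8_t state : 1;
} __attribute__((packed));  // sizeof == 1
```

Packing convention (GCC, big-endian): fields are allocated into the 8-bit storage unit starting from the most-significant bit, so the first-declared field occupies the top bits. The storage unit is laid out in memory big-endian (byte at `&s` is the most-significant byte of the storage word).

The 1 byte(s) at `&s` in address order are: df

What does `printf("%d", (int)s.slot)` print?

-17

[0]=0xdf (big-endian) → word 0xdf
slot [1+:7] = (word>>1) & 0x7f = 111  ←
state [0+:1] = (word>>0) & 0x1 = 1
slot signed 7b, MSB=1: 111 - 128 = -17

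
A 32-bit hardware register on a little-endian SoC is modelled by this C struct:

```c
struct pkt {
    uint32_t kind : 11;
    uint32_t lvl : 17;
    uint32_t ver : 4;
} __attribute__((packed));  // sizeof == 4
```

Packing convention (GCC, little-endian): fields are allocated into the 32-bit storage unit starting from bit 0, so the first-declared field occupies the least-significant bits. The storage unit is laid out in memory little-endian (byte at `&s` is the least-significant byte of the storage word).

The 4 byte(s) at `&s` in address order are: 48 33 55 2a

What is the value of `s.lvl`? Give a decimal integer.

84646

[0]=0x48 [1]=0x33 [2]=0x55 [3]=0x2a (little-endian) → word 0x2a553348
kind [0+:11] = (word>>0) & 0x7ff = 840
lvl [11+:17] = (word>>11) & 0x1ffff = 84646  ←
ver [28+:4] = (word>>28) & 0xf = 2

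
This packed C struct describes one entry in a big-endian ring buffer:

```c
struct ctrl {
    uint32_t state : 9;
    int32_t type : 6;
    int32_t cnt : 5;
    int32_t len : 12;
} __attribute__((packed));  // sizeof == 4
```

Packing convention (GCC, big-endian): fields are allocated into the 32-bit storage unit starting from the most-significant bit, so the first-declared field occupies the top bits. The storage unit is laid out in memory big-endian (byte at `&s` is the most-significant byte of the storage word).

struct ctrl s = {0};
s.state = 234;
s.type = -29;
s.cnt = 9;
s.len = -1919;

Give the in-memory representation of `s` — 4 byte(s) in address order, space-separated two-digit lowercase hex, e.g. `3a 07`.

75 46 98 81

[23+:9] state=234 & 0x1ff = 0xea; word=0x75000000
[17+:6] type=-29 & 0x3f = 0x23; word=0x75460000
[12+:5] cnt=9 & 0x1f = 0x9; word=0x75469000
[0+:12] len=-1919 & 0xfff = 0x881; word=0x75469881
word = 0x75469881 → big-endian bytes:
  [0]=0x75  [1]=0x46  [2]=0x98  [3]=0x81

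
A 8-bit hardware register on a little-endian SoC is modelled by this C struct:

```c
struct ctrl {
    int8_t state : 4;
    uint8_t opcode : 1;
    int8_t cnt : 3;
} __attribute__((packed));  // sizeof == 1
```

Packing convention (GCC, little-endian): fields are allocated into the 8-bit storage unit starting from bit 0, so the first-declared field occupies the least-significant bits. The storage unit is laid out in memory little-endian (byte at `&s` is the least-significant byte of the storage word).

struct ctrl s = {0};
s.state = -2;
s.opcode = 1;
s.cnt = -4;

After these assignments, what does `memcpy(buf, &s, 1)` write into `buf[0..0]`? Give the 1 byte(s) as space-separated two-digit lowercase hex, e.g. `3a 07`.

9e

[0+:4] state=-2 & 0xf = 0xe; word=0x0e
[4+:1] opcode=1 & 0x1 = 0x1; word=0x1e
[5+:3] cnt=-4 & 0x7 = 0x4; word=0x9e
word = 0x9e → little-endian bytes:
  [0]=0x9e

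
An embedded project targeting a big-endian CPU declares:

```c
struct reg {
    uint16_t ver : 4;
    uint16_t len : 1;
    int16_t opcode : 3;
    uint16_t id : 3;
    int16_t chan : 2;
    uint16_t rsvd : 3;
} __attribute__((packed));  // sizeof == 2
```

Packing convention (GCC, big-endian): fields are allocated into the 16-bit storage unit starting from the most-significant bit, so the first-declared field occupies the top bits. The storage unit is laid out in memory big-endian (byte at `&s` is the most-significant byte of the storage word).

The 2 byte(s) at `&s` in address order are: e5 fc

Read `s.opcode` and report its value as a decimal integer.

[0]=0xe5 [1]=0xfc (big-endian) → word 0xe5fc
ver [12+:4] = (word>>12) & 0xf = 14
len [11+:1] = (word>>11) & 0x1 = 0
opcode [8+:3] = (word>>8) & 0x7 = 5  ←
id [5+:3] = (word>>5) & 0x7 = 7
chan [3+:2] = (word>>3) & 0x3 = 3
rsvd [0+:3] = (word>>0) & 0x7 = 4
opcode signed 3b, MSB=1: 5 - 8 = -3

-3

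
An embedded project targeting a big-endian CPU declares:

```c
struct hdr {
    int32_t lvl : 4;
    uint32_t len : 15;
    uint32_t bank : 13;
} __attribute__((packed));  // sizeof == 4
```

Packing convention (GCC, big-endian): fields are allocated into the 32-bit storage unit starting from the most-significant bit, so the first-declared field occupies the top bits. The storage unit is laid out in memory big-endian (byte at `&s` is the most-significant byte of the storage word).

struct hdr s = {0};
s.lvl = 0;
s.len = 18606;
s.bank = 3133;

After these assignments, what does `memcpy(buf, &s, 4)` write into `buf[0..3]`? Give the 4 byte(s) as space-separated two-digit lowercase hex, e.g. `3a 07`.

09 15 cc 3d

lvl:4 = 0 → 0x0 << 28 → word 0x00000000
len:15 = 18606 → 0x48ae << 13 → word 0x0915c000
bank:13 = 3133 → 0xc3d << 0 → word 0x0915cc3d
word = 0x0915cc3d → big-endian bytes:
  [0]=0x09  [1]=0x15  [2]=0xcc  [3]=0x3d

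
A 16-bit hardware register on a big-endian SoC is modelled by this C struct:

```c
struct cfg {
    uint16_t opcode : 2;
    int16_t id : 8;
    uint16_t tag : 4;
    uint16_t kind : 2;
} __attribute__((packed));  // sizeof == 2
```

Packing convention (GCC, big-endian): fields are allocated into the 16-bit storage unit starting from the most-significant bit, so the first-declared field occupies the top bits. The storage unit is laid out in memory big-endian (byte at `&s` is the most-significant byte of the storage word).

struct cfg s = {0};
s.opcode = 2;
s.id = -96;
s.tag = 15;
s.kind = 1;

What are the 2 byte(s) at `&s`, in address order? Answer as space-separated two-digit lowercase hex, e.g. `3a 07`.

a8 3d

[14+:2] opcode=2 & 0x3 = 0x2; word=0x8000
[6+:8] id=-96 & 0xff = 0xa0; word=0xa800
[2+:4] tag=15 & 0xf = 0xf; word=0xa83c
[0+:2] kind=1 & 0x3 = 0x1; word=0xa83d
word = 0xa83d → big-endian bytes:
  [0]=0xa8  [1]=0x3d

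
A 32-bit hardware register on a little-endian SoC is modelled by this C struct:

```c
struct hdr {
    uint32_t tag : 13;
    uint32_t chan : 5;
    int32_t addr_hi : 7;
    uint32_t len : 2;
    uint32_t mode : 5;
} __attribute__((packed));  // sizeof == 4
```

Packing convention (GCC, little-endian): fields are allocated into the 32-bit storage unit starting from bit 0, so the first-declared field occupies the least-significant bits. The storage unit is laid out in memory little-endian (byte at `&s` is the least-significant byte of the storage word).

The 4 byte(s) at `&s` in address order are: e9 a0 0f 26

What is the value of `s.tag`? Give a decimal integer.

233

[0]=0xe9 [1]=0xa0 [2]=0x0f [3]=0x26 (little-endian) → word 0x260fa0e9
tag:13 @ bit 0 → (0x260fa0e9>>0)&0x1fff = 0xe9  ←
chan:5 @ bit 13 → (0x260fa0e9>>13)&0x1f = 0x1d
addr_hi:7 @ bit 18 → (0x260fa0e9>>18)&0x7f = 0x3
len:2 @ bit 25 → (0x260fa0e9>>25)&0x3 = 0x3
mode:5 @ bit 27 → (0x260fa0e9>>27)&0x1f = 0x4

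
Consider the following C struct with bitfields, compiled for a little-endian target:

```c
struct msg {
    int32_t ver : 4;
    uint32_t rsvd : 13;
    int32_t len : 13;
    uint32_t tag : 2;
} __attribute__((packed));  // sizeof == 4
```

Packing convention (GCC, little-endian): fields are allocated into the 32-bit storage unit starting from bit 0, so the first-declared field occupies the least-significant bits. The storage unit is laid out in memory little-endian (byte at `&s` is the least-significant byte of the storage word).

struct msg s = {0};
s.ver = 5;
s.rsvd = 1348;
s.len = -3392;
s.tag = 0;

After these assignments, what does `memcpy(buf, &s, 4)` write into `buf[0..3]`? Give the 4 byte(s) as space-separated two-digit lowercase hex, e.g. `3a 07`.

ver:4 = 5 → 0x5 << 0 → word 0x00000005
rsvd:13 = 1348 → 0x544 << 4 → word 0x00005445
len:13 = -3392 → 0x12c0 << 17 → word 0x25805445
tag:2 = 0 → 0x0 << 30 → word 0x25805445
word = 0x25805445 → little-endian bytes:
  [0]=0x45  [1]=0x54  [2]=0x80  [3]=0x25

45 54 80 25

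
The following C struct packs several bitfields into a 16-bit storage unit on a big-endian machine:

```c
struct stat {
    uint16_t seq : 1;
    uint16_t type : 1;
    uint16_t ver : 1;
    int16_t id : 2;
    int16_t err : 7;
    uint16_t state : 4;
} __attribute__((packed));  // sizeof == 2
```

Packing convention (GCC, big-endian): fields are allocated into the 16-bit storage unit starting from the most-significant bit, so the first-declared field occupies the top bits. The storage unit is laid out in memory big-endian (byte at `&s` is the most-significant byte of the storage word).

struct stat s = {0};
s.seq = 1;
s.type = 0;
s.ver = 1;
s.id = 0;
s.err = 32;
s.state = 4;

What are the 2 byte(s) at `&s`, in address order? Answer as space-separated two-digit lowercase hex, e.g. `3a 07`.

a2 04

seq:1 = 1 → 0x1 << 15 → word 0x8000
type:1 = 0 → 0x0 << 14 → word 0x8000
ver:1 = 1 → 0x1 << 13 → word 0xa000
id:2 = 0 → 0x0 << 11 → word 0xa000
err:7 = 32 → 0x20 << 4 → word 0xa200
state:4 = 4 → 0x4 << 0 → word 0xa204
word = 0xa204 → big-endian bytes:
  [0]=0xa2  [1]=0x04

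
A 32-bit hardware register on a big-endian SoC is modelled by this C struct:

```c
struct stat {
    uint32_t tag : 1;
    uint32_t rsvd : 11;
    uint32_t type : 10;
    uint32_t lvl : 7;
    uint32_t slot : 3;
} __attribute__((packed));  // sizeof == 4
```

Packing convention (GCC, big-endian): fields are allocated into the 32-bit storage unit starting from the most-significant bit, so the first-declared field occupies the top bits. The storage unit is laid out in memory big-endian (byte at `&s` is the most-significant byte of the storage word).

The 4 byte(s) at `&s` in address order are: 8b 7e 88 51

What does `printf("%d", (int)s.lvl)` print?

[0]=0x8b [1]=0x7e [2]=0x88 [3]=0x51 (big-endian) → word 0x8b7e8851
tag [31+:1] = (word>>31) & 0x1 = 1
rsvd [20+:11] = (word>>20) & 0x7ff = 183
type [10+:10] = (word>>10) & 0x3ff = 930
lvl [3+:7] = (word>>3) & 0x7f = 10  ←
slot [0+:3] = (word>>0) & 0x7 = 1

10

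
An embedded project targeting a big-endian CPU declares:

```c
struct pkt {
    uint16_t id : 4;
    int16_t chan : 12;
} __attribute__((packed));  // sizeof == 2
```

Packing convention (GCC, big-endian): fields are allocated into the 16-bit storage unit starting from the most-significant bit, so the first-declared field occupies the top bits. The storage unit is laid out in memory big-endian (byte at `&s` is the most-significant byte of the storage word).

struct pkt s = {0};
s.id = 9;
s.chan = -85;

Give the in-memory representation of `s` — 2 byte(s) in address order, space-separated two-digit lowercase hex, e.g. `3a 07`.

9f ab

[12+:4] id=9 & 0xf = 0x9; word=0x9000
[0+:12] chan=-85 & 0xfff = 0xfab; word=0x9fab
word = 0x9fab → big-endian bytes:
  [0]=0x9f  [1]=0xab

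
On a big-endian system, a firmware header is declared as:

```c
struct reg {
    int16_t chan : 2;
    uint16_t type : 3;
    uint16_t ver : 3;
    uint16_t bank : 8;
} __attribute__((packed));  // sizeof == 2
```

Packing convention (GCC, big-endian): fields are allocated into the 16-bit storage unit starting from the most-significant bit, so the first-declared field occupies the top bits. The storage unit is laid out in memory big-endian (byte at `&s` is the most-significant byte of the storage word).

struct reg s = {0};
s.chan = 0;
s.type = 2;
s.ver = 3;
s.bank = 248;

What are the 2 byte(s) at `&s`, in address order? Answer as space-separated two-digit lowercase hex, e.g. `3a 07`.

13 f8

chan (2b) val=0 bits=0x0 at bit 14: 0x0000
type (3b) val=2 bits=0x2 at bit 11: 0x1000
ver (3b) val=3 bits=0x3 at bit 8: 0x1300
bank (8b) val=248 bits=0xf8 at bit 0: 0x13f8
word = 0x13f8 → big-endian bytes:
  [0]=0x13  [1]=0xf8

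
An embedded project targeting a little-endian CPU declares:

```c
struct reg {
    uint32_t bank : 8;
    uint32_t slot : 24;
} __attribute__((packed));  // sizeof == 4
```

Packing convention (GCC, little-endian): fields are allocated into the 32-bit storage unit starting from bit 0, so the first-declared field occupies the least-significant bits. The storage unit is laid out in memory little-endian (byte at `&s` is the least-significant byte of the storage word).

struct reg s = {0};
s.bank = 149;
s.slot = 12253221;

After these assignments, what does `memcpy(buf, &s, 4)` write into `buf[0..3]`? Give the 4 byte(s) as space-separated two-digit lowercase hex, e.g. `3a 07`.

bank:8 = 149 → 0x95 << 0 → word 0x00000095
slot:24 = 12253221 → 0xbaf825 << 8 → word 0xbaf82595
word = 0xbaf82595 → little-endian bytes:
  [0]=0x95  [1]=0x25  [2]=0xf8  [3]=0xba

95 25 f8 ba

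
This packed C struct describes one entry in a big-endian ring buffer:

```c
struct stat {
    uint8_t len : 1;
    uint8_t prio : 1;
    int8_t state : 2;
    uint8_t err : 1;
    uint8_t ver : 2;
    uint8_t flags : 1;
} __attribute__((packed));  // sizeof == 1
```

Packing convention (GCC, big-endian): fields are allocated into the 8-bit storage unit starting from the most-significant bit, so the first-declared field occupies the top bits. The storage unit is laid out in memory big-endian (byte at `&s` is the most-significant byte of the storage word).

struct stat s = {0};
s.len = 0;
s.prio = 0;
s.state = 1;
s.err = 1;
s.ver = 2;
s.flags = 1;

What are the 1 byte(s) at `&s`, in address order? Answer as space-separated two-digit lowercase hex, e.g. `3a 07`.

len:1 = 0 → 0x0 << 7 → word 0x00
prio:1 = 0 → 0x0 << 6 → word 0x00
state:2 = 1 → 0x1 << 4 → word 0x10
err:1 = 1 → 0x1 << 3 → word 0x18
ver:2 = 2 → 0x2 << 1 → word 0x1c
flags:1 = 1 → 0x1 << 0 → word 0x1d
word = 0x1d → big-endian bytes:
  [0]=0x1d

1d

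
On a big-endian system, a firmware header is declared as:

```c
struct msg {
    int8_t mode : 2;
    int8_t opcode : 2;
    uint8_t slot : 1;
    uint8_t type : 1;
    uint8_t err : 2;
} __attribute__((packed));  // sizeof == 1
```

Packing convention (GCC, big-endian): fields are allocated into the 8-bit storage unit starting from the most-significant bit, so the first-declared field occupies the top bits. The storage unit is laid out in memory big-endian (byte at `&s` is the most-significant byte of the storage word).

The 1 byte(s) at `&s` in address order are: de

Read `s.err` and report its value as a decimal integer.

[0]=0xde (big-endian) → word 0xde
mode [6+:2] = (word>>6) & 0x3 = 3
opcode [4+:2] = (word>>4) & 0x3 = 1
slot [3+:1] = (word>>3) & 0x1 = 1
type [2+:1] = (word>>2) & 0x1 = 1
err [0+:2] = (word>>0) & 0x3 = 2  ←

2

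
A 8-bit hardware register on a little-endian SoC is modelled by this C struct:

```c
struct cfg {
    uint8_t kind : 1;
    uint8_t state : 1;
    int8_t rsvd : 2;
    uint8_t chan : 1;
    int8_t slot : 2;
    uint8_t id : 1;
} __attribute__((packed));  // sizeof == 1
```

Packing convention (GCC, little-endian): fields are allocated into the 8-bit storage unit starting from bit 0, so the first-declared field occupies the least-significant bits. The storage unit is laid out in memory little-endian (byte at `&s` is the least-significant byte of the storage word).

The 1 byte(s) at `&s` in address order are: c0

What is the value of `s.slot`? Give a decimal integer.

[0]=0xc0 (little-endian) → word 0xc0
kind:1 @ bit 0 → (0xc0>>0)&0x1 = 0x0
state:1 @ bit 1 → (0xc0>>1)&0x1 = 0x0
rsvd:2 @ bit 2 → (0xc0>>2)&0x3 = 0x0
chan:1 @ bit 4 → (0xc0>>4)&0x1 = 0x0
slot:2 @ bit 5 → (0xc0>>5)&0x3 = 0x2  ←
id:1 @ bit 7 → (0xc0>>7)&0x1 = 0x1
slot signed 2b, MSB=1: 2 - 4 = -2

-2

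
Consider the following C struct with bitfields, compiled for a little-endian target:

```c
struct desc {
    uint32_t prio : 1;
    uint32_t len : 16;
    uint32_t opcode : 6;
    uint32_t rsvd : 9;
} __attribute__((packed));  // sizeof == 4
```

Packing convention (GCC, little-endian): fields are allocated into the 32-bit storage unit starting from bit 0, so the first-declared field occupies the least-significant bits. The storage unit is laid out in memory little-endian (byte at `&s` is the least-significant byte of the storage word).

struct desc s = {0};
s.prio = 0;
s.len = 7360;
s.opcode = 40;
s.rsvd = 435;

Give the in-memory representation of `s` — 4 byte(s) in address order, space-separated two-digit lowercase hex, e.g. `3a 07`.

[0+:1] prio=0 & 0x1 = 0x0; word=0x00000000
[1+:16] len=7360 & 0xffff = 0x1cc0; word=0x00003980
[17+:6] opcode=40 & 0x3f = 0x28; word=0x00503980
[23+:9] rsvd=435 & 0x1ff = 0x1b3; word=0xd9d03980
word = 0xd9d03980 → little-endian bytes:
  [0]=0x80  [1]=0x39  [2]=0xd0  [3]=0xd9

80 39 d0 d9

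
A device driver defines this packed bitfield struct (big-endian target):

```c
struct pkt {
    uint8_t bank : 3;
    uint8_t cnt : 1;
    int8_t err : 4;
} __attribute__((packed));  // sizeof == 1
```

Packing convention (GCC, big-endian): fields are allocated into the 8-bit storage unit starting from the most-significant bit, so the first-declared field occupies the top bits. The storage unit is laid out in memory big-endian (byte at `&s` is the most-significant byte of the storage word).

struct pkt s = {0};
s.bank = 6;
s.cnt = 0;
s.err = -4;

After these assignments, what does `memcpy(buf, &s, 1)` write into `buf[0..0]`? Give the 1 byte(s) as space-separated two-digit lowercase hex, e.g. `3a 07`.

cc

[5+:3] bank=6 & 0x7 = 0x6; word=0xc0
[4+:1] cnt=0 & 0x1 = 0x0; word=0xc0
[0+:4] err=-4 & 0xf = 0xc; word=0xcc
word = 0xcc → big-endian bytes:
  [0]=0xcc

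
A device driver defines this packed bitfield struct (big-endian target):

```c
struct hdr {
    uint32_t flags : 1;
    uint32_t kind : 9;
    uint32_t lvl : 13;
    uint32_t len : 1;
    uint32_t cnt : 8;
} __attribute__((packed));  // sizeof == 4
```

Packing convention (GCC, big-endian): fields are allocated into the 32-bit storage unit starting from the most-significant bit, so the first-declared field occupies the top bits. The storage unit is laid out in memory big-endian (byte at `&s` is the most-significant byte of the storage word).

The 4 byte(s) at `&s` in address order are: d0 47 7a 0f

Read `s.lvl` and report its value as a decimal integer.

957

[0]=0xd0 [1]=0x47 [2]=0x7a [3]=0x0f (big-endian) → word 0xd0477a0f
flags:1 @ bit 31 → (0xd0477a0f>>31)&0x1 = 0x1
kind:9 @ bit 22 → (0xd0477a0f>>22)&0x1ff = 0x141
lvl:13 @ bit 9 → (0xd0477a0f>>9)&0x1fff = 0x3bd  ←
len:1 @ bit 8 → (0xd0477a0f>>8)&0x1 = 0x0
cnt:8 @ bit 0 → (0xd0477a0f>>0)&0xff = 0xf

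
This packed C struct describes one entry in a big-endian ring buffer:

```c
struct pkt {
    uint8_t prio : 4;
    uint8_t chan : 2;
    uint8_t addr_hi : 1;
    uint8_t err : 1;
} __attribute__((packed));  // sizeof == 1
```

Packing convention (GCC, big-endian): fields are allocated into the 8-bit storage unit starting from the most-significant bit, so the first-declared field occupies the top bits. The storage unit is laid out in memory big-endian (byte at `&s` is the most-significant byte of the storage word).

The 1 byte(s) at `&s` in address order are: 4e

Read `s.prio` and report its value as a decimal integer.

4

[0]=0x4e (big-endian) → word 0x4e
prio [4+:4] = (word>>4) & 0xf = 4  ←
chan [2+:2] = (word>>2) & 0x3 = 3
addr_hi [1+:1] = (word>>1) & 0x1 = 1
err [0+:1] = (word>>0) & 0x1 = 0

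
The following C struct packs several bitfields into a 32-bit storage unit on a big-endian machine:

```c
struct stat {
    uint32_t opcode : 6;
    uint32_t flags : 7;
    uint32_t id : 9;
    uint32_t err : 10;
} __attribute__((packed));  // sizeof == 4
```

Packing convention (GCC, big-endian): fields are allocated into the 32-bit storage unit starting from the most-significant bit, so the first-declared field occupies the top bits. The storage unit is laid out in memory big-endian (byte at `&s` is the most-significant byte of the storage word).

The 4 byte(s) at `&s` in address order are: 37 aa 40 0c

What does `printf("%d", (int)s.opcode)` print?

13

[0]=0x37 [1]=0xaa [2]=0x40 [3]=0x0c (big-endian) → word 0x37aa400c
opcode [26+:6] = (word>>26) & 0x3f = 13  ←
flags [19+:7] = (word>>19) & 0x7f = 117
id [10+:9] = (word>>10) & 0x1ff = 144
err [0+:10] = (word>>0) & 0x3ff = 12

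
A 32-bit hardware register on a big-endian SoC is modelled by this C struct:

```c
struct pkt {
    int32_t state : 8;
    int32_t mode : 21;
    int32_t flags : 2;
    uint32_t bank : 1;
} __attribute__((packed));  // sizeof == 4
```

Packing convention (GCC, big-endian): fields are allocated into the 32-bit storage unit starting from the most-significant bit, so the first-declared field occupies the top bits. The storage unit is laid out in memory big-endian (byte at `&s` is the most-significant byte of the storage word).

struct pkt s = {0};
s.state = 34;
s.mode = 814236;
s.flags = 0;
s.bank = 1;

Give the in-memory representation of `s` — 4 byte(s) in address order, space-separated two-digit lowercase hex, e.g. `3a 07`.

[24+:8] state=34 & 0xff = 0x22; word=0x22000000
[3+:21] mode=814236 & 0x1fffff = 0xc6c9c; word=0x226364e0
[1+:2] flags=0 & 0x3 = 0x0; word=0x226364e0
[0+:1] bank=1 & 0x1 = 0x1; word=0x226364e1
word = 0x226364e1 → big-endian bytes:
  [0]=0x22  [1]=0x63  [2]=0x64  [3]=0xe1

22 63 64 e1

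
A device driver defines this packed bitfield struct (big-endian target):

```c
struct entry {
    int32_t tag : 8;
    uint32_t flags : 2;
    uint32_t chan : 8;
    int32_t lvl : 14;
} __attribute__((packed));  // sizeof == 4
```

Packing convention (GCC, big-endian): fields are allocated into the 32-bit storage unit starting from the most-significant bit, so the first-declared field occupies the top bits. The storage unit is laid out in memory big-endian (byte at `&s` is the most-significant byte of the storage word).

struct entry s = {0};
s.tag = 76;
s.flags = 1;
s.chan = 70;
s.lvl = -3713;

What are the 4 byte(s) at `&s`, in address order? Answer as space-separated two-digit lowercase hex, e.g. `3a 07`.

tag (8b) val=76 bits=0x4c at bit 24: 0x4c000000
flags (2b) val=1 bits=0x1 at bit 22: 0x4c400000
chan (8b) val=70 bits=0x46 at bit 14: 0x4c518000
lvl (14b) val=-3713 bits=0x317f at bit 0: 0x4c51b17f
word = 0x4c51b17f → big-endian bytes:
  [0]=0x4c  [1]=0x51  [2]=0xb1  [3]=0x7f

4c 51 b1 7f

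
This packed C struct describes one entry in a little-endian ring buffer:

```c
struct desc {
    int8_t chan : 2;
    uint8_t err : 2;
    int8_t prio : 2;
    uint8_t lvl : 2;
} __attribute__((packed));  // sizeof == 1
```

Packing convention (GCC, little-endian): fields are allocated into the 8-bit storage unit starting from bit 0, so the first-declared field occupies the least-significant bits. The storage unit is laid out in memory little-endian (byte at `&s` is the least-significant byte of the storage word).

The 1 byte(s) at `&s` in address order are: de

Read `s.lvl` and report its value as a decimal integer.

3

[0]=0xde (little-endian) → word 0xde
chan:2 @ bit 0 → (0xde>>0)&0x3 = 0x2
err:2 @ bit 2 → (0xde>>2)&0x3 = 0x3
prio:2 @ bit 4 → (0xde>>4)&0x3 = 0x1
lvl:2 @ bit 6 → (0xde>>6)&0x3 = 0x3  ←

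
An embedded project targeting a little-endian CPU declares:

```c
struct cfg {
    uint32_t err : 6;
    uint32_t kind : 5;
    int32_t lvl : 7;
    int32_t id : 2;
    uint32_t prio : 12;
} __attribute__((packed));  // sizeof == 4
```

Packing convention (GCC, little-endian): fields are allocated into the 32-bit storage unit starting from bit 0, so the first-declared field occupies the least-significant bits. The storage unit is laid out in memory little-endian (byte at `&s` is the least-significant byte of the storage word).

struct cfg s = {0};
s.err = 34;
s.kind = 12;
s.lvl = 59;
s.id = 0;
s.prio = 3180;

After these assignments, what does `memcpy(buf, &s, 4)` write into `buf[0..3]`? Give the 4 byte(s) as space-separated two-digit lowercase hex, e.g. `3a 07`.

err:6 = 34 → 0x22 << 0 → word 0x00000022
kind:5 = 12 → 0xc << 6 → word 0x00000322
lvl:7 = 59 → 0x3b << 11 → word 0x0001db22
id:2 = 0 → 0x0 << 18 → word 0x0001db22
prio:12 = 3180 → 0xc6c << 20 → word 0xc6c1db22
word = 0xc6c1db22 → little-endian bytes:
  [0]=0x22  [1]=0xdb  [2]=0xc1  [3]=0xc6

22 db c1 c6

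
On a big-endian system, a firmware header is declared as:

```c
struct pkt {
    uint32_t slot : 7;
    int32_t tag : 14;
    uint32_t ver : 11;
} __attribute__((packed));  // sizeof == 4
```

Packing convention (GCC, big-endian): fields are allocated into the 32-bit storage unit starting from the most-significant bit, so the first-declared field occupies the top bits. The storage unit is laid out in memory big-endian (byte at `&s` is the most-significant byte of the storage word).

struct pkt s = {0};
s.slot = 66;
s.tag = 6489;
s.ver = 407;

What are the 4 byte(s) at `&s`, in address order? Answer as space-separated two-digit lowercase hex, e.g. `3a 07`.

slot:7 = 66 → 0x42 << 25 → word 0x84000000
tag:14 = 6489 → 0x1959 << 11 → word 0x84cac800
ver:11 = 407 → 0x197 << 0 → word 0x84cac997
word = 0x84cac997 → big-endian bytes:
  [0]=0x84  [1]=0xca  [2]=0xc9  [3]=0x97

84 ca c9 97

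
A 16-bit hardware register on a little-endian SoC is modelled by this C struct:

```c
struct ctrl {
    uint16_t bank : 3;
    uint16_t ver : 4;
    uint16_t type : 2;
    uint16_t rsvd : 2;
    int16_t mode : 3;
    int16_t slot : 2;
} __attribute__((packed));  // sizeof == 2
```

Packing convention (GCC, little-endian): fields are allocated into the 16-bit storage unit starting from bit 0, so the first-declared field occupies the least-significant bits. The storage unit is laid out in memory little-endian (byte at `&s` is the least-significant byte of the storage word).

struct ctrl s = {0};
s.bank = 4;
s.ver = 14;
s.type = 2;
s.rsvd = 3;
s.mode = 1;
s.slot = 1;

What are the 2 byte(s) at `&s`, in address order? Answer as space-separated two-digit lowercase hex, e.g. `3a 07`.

74 4f

bank (3b) val=4 bits=0x4 at bit 0: 0x0004
ver (4b) val=14 bits=0xe at bit 3: 0x0074
type (2b) val=2 bits=0x2 at bit 7: 0x0174
rsvd (2b) val=3 bits=0x3 at bit 9: 0x0774
mode (3b) val=1 bits=0x1 at bit 11: 0x0f74
slot (2b) val=1 bits=0x1 at bit 14: 0x4f74
word = 0x4f74 → little-endian bytes:
  [0]=0x74  [1]=0x4f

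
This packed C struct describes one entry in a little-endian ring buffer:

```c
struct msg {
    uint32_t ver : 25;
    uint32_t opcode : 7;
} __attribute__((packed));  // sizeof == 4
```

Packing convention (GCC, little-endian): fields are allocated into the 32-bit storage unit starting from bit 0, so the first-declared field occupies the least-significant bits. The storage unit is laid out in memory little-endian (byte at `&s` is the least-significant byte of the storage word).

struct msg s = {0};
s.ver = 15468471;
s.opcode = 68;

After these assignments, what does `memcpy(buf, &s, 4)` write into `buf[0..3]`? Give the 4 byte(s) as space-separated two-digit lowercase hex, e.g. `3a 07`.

b7 07 ec 88

ver (25b) val=15468471 bits=0xec07b7 at bit 0: 0x00ec07b7
opcode (7b) val=68 bits=0x44 at bit 25: 0x88ec07b7
word = 0x88ec07b7 → little-endian bytes:
  [0]=0xb7  [1]=0x07  [2]=0xec  [3]=0x88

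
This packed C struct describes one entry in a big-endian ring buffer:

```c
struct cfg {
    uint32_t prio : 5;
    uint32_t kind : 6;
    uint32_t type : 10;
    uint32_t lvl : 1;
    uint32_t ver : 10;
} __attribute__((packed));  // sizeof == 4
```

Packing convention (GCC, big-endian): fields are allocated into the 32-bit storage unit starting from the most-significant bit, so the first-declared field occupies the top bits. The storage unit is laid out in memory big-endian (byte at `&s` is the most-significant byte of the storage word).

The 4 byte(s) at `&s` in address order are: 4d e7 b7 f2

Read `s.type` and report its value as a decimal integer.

246

[0]=0x4d [1]=0xe7 [2]=0xb7 [3]=0xf2 (big-endian) → word 0x4de7b7f2
prio [27+:5] = (word>>27) & 0x1f = 9
kind [21+:6] = (word>>21) & 0x3f = 47
type [11+:10] = (word>>11) & 0x3ff = 246  ←
lvl [10+:1] = (word>>10) & 0x1 = 1
ver [0+:10] = (word>>0) & 0x3ff = 1010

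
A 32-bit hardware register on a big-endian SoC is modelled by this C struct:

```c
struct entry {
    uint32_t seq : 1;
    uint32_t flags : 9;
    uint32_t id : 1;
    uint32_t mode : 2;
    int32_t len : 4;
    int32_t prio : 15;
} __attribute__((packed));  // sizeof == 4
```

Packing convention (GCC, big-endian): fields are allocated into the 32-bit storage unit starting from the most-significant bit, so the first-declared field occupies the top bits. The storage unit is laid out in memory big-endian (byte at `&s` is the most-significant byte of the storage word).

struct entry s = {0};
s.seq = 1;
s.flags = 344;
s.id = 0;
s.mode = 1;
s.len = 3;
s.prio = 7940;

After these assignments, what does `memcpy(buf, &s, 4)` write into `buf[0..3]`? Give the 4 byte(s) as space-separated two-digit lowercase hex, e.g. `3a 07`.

d6 09 9f 04

seq (1b) val=1 bits=0x1 at bit 31: 0x80000000
flags (9b) val=344 bits=0x158 at bit 22: 0xd6000000
id (1b) val=0 bits=0x0 at bit 21: 0xd6000000
mode (2b) val=1 bits=0x1 at bit 19: 0xd6080000
len (4b) val=3 bits=0x3 at bit 15: 0xd6098000
prio (15b) val=7940 bits=0x1f04 at bit 0: 0xd6099f04
word = 0xd6099f04 → big-endian bytes:
  [0]=0xd6  [1]=0x09  [2]=0x9f  [3]=0x04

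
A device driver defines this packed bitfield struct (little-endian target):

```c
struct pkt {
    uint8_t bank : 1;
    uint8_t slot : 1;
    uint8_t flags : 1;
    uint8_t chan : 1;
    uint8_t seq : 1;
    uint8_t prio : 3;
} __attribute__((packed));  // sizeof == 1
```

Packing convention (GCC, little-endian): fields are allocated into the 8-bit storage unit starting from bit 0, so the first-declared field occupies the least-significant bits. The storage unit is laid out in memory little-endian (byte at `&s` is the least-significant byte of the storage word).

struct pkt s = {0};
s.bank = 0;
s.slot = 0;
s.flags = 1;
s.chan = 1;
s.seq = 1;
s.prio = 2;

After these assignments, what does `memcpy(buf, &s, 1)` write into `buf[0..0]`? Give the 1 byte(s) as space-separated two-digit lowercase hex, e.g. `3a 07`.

bank (1b) val=0 bits=0x0 at bit 0: 0x00
slot (1b) val=0 bits=0x0 at bit 1: 0x00
flags (1b) val=1 bits=0x1 at bit 2: 0x04
chan (1b) val=1 bits=0x1 at bit 3: 0x0c
seq (1b) val=1 bits=0x1 at bit 4: 0x1c
prio (3b) val=2 bits=0x2 at bit 5: 0x5c
word = 0x5c → little-endian bytes:
  [0]=0x5c

5c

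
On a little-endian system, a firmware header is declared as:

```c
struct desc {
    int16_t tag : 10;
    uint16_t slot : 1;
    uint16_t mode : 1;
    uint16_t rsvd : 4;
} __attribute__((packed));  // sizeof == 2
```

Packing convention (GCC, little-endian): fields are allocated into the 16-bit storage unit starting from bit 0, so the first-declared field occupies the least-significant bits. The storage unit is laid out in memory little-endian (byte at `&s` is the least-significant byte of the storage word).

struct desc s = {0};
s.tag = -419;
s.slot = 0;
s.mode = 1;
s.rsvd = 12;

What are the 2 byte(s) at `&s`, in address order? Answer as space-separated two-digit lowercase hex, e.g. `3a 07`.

tag:10 = -419 → 0x25d << 0 → word 0x025d
slot:1 = 0 → 0x0 << 10 → word 0x025d
mode:1 = 1 → 0x1 << 11 → word 0x0a5d
rsvd:4 = 12 → 0xc << 12 → word 0xca5d
word = 0xca5d → little-endian bytes:
  [0]=0x5d  [1]=0xca

5d ca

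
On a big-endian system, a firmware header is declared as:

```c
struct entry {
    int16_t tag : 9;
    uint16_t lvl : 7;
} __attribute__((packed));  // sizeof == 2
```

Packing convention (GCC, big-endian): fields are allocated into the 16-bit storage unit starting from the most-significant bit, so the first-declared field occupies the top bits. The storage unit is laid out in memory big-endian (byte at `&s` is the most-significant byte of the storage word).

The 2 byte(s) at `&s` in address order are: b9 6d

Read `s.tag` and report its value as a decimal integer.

[0]=0xb9 [1]=0x6d (big-endian) → word 0xb96d
tag [7+:9] = (word>>7) & 0x1ff = 370  ←
lvl [0+:7] = (word>>0) & 0x7f = 109
tag signed 9b, MSB=1: 370 - 512 = -142

-142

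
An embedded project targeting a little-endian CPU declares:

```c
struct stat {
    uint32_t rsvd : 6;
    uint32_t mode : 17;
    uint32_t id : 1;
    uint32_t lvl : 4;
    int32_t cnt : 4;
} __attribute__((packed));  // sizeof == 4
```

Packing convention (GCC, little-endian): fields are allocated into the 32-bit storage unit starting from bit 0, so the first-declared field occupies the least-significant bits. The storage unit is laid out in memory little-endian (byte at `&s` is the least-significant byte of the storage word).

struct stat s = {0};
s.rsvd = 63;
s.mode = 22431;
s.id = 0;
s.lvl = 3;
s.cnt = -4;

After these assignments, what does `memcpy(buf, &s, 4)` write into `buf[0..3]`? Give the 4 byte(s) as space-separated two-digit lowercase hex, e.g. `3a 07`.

[0+:6] rsvd=63 & 0x3f = 0x3f; word=0x0000003f
[6+:17] mode=22431 & 0x1ffff = 0x579f; word=0x0015e7ff
[23+:1] id=0 & 0x1 = 0x0; word=0x0015e7ff
[24+:4] lvl=3 & 0xf = 0x3; word=0x0315e7ff
[28+:4] cnt=-4 & 0xf = 0xc; word=0xc315e7ff
word = 0xc315e7ff → little-endian bytes:
  [0]=0xff  [1]=0xe7  [2]=0x15  [3]=0xc3

ff e7 15 c3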